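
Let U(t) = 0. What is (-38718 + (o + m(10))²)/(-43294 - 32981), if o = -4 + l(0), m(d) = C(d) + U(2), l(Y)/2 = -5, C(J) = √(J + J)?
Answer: 1426/2825 + 56*√5/76275 ≈ 0.50642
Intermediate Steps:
C(J) = √2*√J (C(J) = √(2*J) = √2*√J)
l(Y) = -10 (l(Y) = 2*(-5) = -10)
m(d) = √2*√d (m(d) = √2*√d + 0 = √2*√d)
o = -14 (o = -4 - 10 = -14)
(-38718 + (o + m(10))²)/(-43294 - 32981) = (-38718 + (-14 + √2*√10)²)/(-43294 - 32981) = (-38718 + (-14 + 2*√5)²)/(-76275) = (-38718 + (-14 + 2*√5)²)*(-1/76275) = 1434/2825 - (-14 + 2*√5)²/76275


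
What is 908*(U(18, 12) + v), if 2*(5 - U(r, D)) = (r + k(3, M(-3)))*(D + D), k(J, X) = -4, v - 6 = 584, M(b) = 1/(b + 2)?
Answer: 387716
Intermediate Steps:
M(b) = 1/(2 + b)
v = 590 (v = 6 + 584 = 590)
U(r, D) = 5 - D*(-4 + r) (U(r, D) = 5 - (r - 4)*(D + D)/2 = 5 - (-4 + r)*2*D/2 = 5 - D*(-4 + r))
908*(U(18, 12) + v) = 908*((5 + 4*12 - 1*12*18) + 590) = 908*((5 + 48 - 216) + 590) = 908*(-163 + 590) = 908*427 = 387716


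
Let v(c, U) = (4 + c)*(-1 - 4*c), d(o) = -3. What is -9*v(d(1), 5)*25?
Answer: -2475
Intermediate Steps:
v(c, U) = (-1 - 4*c)*(4 + c)
-9*v(d(1), 5)*25 = -9*(-4 - 17*(-3) - 4*(-3)²)*25 = -9*(-4 + 51 - 4*9)*25 = -9*(-4 + 51 - 36)*25 = -9*11*25 = -99*25 = -2475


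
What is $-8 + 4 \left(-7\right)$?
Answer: $-36$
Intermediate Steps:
$-8 + 4 \left(-7\right) = -8 - 28 = -36$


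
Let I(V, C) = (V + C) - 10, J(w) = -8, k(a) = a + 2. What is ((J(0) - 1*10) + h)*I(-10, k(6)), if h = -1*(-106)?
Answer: -1056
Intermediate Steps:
k(a) = 2 + a
h = 106
I(V, C) = -10 + C + V (I(V, C) = (C + V) - 10 = -10 + C + V)
((J(0) - 1*10) + h)*I(-10, k(6)) = ((-8 - 1*10) + 106)*(-10 + (2 + 6) - 10) = ((-8 - 10) + 106)*(-10 + 8 - 10) = (-18 + 106)*(-12) = 88*(-12) = -1056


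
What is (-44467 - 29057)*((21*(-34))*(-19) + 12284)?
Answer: -1900595400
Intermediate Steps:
(-44467 - 29057)*((21*(-34))*(-19) + 12284) = -73524*(-714*(-19) + 12284) = -73524*(13566 + 12284) = -73524*25850 = -1900595400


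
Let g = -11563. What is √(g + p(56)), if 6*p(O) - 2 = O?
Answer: 2*I*√25995/3 ≈ 107.49*I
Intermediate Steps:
p(O) = ⅓ + O/6
√(g + p(56)) = √(-11563 + (⅓ + (⅙)*56)) = √(-11563 + (⅓ + 28/3)) = √(-11563 + 29/3) = √(-34660/3) = 2*I*√25995/3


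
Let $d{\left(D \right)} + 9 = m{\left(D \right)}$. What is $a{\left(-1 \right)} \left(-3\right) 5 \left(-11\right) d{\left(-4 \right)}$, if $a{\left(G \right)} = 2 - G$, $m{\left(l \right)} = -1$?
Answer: $-4950$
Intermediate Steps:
$d{\left(D \right)} = -10$ ($d{\left(D \right)} = -9 - 1 = -10$)
$a{\left(-1 \right)} \left(-3\right) 5 \left(-11\right) d{\left(-4 \right)} = \left(2 - -1\right) \left(-3\right) 5 \left(-11\right) \left(-10\right) = \left(2 + 1\right) \left(-3\right) 5 \left(-11\right) \left(-10\right) = 3 \left(-3\right) 5 \left(-11\right) \left(-10\right) = \left(-9\right) 5 \left(-11\right) \left(-10\right) = \left(-45\right) \left(-11\right) \left(-10\right) = 495 \left(-10\right) = -4950$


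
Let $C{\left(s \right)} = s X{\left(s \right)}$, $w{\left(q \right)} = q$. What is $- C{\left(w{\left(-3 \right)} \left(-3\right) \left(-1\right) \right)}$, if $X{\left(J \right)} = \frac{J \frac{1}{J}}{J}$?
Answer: $-1$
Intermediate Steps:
$X{\left(J \right)} = \frac{1}{J}$ ($X{\left(J \right)} = 1 \frac{1}{J} = \frac{1}{J}$)
$C{\left(s \right)} = 1$ ($C{\left(s \right)} = \frac{s}{s} = 1$)
$- C{\left(w{\left(-3 \right)} \left(-3\right) \left(-1\right) \right)} = \left(-1\right) 1 = -1$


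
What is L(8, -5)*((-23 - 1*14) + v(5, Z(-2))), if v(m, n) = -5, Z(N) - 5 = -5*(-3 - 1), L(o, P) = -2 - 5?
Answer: 294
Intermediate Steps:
L(o, P) = -7
Z(N) = 25 (Z(N) = 5 - 5*(-3 - 1) = 5 - 5*(-4) = 5 + 20 = 25)
L(8, -5)*((-23 - 1*14) + v(5, Z(-2))) = -7*((-23 - 1*14) - 5) = -7*((-23 - 14) - 5) = -7*(-37 - 5) = -7*(-42) = 294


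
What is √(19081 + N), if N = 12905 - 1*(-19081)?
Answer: √51067 ≈ 225.98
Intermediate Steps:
N = 31986 (N = 12905 + 19081 = 31986)
√(19081 + N) = √(19081 + 31986) = √51067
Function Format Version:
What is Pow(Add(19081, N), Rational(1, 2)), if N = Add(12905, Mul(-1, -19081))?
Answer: Pow(51067, Rational(1, 2)) ≈ 225.98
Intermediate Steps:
N = 31986 (N = Add(12905, 19081) = 31986)
Pow(Add(19081, N), Rational(1, 2)) = Pow(Add(19081, 31986), Rational(1, 2)) = Pow(51067, Rational(1, 2))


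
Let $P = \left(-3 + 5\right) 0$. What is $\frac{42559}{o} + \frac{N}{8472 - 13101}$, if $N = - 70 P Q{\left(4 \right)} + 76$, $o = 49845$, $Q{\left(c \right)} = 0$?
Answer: $\frac{21468599}{25636945} \approx 0.83741$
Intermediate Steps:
$P = 0$ ($P = 2 \cdot 0 = 0$)
$N = 76$ ($N = - 70 \cdot 0 \cdot 0 + 76 = \left(-70\right) 0 + 76 = 0 + 76 = 76$)
$\frac{42559}{o} + \frac{N}{8472 - 13101} = \frac{42559}{49845} + \frac{76}{8472 - 13101} = 42559 \cdot \frac{1}{49845} + \frac{76}{8472 - 13101} = \frac{42559}{49845} + \frac{76}{-4629} = \frac{42559}{49845} + 76 \left(- \frac{1}{4629}\right) = \frac{42559}{49845} - \frac{76}{4629} = \frac{21468599}{25636945}$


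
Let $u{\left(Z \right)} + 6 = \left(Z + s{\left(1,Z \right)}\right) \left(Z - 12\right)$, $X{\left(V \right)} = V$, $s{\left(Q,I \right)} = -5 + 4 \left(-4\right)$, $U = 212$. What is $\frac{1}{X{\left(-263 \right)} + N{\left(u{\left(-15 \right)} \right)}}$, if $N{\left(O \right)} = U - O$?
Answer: $- \frac{1}{1017} \approx -0.00098328$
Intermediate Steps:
$s{\left(Q,I \right)} = -21$ ($s{\left(Q,I \right)} = -5 - 16 = -21$)
$u{\left(Z \right)} = -6 + \left(-21 + Z\right) \left(-12 + Z\right)$ ($u{\left(Z \right)} = -6 + \left(Z - 21\right) \left(Z - 12\right) = -6 + \left(-21 + Z\right) \left(-12 + Z\right)$)
$N{\left(O \right)} = 212 - O$
$\frac{1}{X{\left(-263 \right)} + N{\left(u{\left(-15 \right)} \right)}} = \frac{1}{-263 - \left(259 + 495\right)} = \frac{1}{-263 + \left(212 - \left(246 + 225 + 495\right)\right)} = \frac{1}{-263 + \left(212 - 966\right)} = \frac{1}{-263 - 754} = \frac{1}{-1017} = - \frac{1}{1017}$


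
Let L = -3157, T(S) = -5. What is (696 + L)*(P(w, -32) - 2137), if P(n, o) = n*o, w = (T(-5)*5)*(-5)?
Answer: 15103157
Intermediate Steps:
w = 125 (w = -5*5*(-5) = -25*(-5) = 125)
(696 + L)*(P(w, -32) - 2137) = (696 - 3157)*(125*(-32) - 2137) = -2461*(-4000 - 2137) = -2461*(-6137) = 15103157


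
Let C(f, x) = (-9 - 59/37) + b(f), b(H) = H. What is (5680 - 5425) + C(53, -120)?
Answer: 11004/37 ≈ 297.41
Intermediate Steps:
C(f, x) = -392/37 + f (C(f, x) = (-9 - 59/37) + f = -392/37 + f)
(5680 - 5425) + C(53, -120) = (5680 - 5425) + (-392/37 + 53) = 255 + 1569/37 = 11004/37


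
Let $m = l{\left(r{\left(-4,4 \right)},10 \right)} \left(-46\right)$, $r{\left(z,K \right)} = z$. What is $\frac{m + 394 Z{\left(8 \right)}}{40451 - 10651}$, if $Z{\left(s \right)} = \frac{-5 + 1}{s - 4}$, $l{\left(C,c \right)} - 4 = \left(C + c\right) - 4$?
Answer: $- \frac{67}{2980} \approx -0.022483$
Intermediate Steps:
$l{\left(C,c \right)} = C + c$ ($l{\left(C,c \right)} = 4 - \left(4 - C - c\right) = 4 + \left(-4 + C + c\right) = C + c$)
$Z{\left(s \right)} = - \frac{4}{-4 + s}$
$m = -276$ ($m = \left(-4 + 10\right) \left(-46\right) = 6 \left(-46\right) = -276$)
$\frac{m + 394 Z{\left(8 \right)}}{40451 - 10651} = \frac{-276 + 394 \left(- \frac{4}{-4 + 8}\right)}{40451 - 10651} = \frac{-276 + 394 \left(- \frac{4}{4}\right)}{29800} = \left(-276 + 394 \left(\left(-4\right) \frac{1}{4}\right)\right) \frac{1}{29800} = \left(-276 + 394 \left(-1\right)\right) \frac{1}{29800} = \left(-276 - 394\right) \frac{1}{29800} = \left(-670\right) \frac{1}{29800} = - \frac{67}{2980}$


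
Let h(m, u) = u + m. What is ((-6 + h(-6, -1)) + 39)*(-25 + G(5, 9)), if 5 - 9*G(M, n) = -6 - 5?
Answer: -5434/9 ≈ -603.78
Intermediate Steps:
G(M, n) = 16/9 (G(M, n) = 5/9 - (-6 - 5)/9 = 5/9 - 1/9*(-11) = 5/9 + 11/9 = 16/9)
h(m, u) = m + u
((-6 + h(-6, -1)) + 39)*(-25 + G(5, 9)) = ((-6 + (-6 - 1)) + 39)*(-25 + 16/9) = ((-6 - 7) + 39)*(-209/9) = (-13 + 39)*(-209/9) = 26*(-209/9) = -5434/9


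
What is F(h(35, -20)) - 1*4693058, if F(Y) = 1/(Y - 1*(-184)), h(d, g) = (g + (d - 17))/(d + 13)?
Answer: -20719851046/4415 ≈ -4.6931e+6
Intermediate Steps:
h(d, g) = (-17 + d + g)/(13 + d) (h(d, g) = (g + (-17 + d))/(13 + d) = (-17 + d + g)/(13 + d))
F(Y) = 1/(184 + Y) (F(Y) = 1/(Y + 184) = 1/(184 + Y))
F(h(35, -20)) - 1*4693058 = 1/(184 + (-17 + 35 - 20)/(13 + 35)) - 1*4693058 = 1/(184 - 2/48) - 4693058 = 1/(184 + (1/48)*(-2)) - 4693058 = 1/(184 - 1/24) - 4693058 = 1/(4415/24) - 4693058 = 24/4415 - 4693058 = -20719851046/4415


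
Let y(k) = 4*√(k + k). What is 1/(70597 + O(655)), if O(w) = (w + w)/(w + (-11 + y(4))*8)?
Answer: 22118571079/1561557201513953 + 83840*√2/1561557201513953 ≈ 1.4165e-5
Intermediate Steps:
y(k) = 4*√2*√k (y(k) = 4*√(2*k) = 4*(√2*√k) = 4*√2*√k)
O(w) = 2*w/(-88 + w + 64*√2) (O(w) = (w + w)/(w + (-11 + 4*√2*√4)*8) = (2*w)/(w + (-11 + 4*√2*2)*8) = (2*w)/(w + (-11 + 8*√2)*8) = (2*w)/(w + (-88 + 64*√2)) = (2*w)/(-88 + w + 64*√2) = 2*w/(-88 + w + 64*√2))
1/(70597 + O(655)) = 1/(70597 + 2*655/(-88 + 655 + 64*√2)) = 1/(70597 + 2*655/(567 + 64*√2)) = 1/(70597 + 1310/(567 + 64*√2))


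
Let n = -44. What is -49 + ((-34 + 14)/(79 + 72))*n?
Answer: -6519/151 ≈ -43.172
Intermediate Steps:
-49 + ((-34 + 14)/(79 + 72))*n = -49 + ((-34 + 14)/(79 + 72))*(-44) = -49 - 20/151*(-44) = -49 + 880/151 = -6519/151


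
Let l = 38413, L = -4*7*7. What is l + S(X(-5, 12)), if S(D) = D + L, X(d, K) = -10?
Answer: 38207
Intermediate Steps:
L = -196 (L = -28*7 = -196)
S(D) = -196 + D (S(D) = D - 196 = -196 + D)
l + S(X(-5, 12)) = 38413 + (-196 - 10) = 38413 - 206 = 38207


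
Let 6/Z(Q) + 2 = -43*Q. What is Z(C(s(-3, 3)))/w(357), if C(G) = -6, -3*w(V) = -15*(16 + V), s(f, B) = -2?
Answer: 3/238720 ≈ 1.2567e-5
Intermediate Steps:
w(V) = 80 + 5*V (w(V) = -(-5)*(16 + V) = -(-240 - 15*V)/3 = 80 + 5*V)
Z(Q) = 6/(-2 - 43*Q)
Z(C(s(-3, 3)))/w(357) = (-6/(2 + 43*(-6)))/(80 + 5*357) = (-6/(2 - 258))/(80 + 1785) = -6/(-256)/1865 = -6*(-1/256)*(1/1865) = (3/128)*(1/1865) = 3/238720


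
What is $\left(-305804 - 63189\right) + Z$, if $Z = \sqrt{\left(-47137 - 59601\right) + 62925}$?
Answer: $-368993 + i \sqrt{43813} \approx -3.6899 \cdot 10^{5} + 209.32 i$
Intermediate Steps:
$Z = i \sqrt{43813}$ ($Z = \sqrt{-106738 + 62925} = \sqrt{-43813} = i \sqrt{43813} \approx 209.32 i$)
$\left(-305804 - 63189\right) + Z = \left(-305804 - 63189\right) + i \sqrt{43813} = -368993 + i \sqrt{43813}$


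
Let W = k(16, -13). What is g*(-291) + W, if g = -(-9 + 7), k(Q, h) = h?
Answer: -595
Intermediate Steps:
W = -13
g = 2 (g = -1*(-2) = 2)
g*(-291) + W = 2*(-291) - 13 = -582 - 13 = -595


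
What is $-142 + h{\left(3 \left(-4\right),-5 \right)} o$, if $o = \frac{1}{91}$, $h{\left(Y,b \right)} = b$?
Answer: $- \frac{12927}{91} \approx -142.05$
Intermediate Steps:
$o = \frac{1}{91} \approx 0.010989$
$-142 + h{\left(3 \left(-4\right),-5 \right)} o = -142 - \frac{5}{91} = - \frac{12927}{91}$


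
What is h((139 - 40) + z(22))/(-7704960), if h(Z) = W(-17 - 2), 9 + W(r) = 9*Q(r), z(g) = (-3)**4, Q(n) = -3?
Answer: 3/642080 ≈ 4.6723e-6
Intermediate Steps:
z(g) = 81
W(r) = -36 (W(r) = -9 + 9*(-3) = -9 - 27 = -36)
h(Z) = -36
h((139 - 40) + z(22))/(-7704960) = -36/(-7704960) = -36*(-1/7704960) = 3/642080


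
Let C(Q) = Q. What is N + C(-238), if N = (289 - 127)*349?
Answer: 56300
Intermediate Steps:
N = 56538 (N = 162*349 = 56538)
N + C(-238) = 56538 - 238 = 56300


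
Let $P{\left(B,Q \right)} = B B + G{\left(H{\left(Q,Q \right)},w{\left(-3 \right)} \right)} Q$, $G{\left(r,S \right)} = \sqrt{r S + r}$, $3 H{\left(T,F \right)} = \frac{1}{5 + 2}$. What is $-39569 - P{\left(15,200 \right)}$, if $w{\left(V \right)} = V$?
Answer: $-39794 - \frac{200 i \sqrt{42}}{21} \approx -39794.0 - 61.721 i$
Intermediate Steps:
$H{\left(T,F \right)} = \frac{1}{21}$ ($H{\left(T,F \right)} = \frac{1}{3 \left(5 + 2\right)} = \frac{1}{3 \cdot 7} = \frac{1}{3} \cdot \frac{1}{7} = \frac{1}{21}$)
$G{\left(r,S \right)} = \sqrt{r + S r}$ ($G{\left(r,S \right)} = \sqrt{S r + r} = \sqrt{r + S r}$)
$P{\left(B,Q \right)} = B^{2} + \frac{i Q \sqrt{42}}{21}$ ($P{\left(B,Q \right)} = B B + \sqrt{\frac{1 - 3}{21}} Q = B^{2} + \sqrt{\frac{1}{21} \left(-2\right)} Q = B^{2} + \sqrt{- \frac{2}{21}} Q = B^{2} + \frac{i \sqrt{42}}{21} Q = B^{2} + \frac{i Q \sqrt{42}}{21}$)
$-39569 - P{\left(15,200 \right)} = -39569 - \left(15^{2} + \frac{1}{21} i 200 \sqrt{42}\right) = -39569 - \left(225 + \frac{200 i \sqrt{42}}{21}\right) = -39794 - \frac{200 i \sqrt{42}}{21}$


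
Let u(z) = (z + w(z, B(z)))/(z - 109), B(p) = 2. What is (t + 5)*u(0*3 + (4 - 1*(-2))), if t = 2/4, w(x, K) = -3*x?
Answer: 66/103 ≈ 0.64078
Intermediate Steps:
t = 1/2 (t = 2*(1/4) = 1/2 ≈ 0.50000)
u(z) = -2*z/(-109 + z) (u(z) = (z - 3*z)/(z - 109) = (-2*z)/(-109 + z) = -2*z/(-109 + z))
(t + 5)*u(0*3 + (4 - 1*(-2))) = (1/2 + 5)*(-2*(0*3 + (4 - 1*(-2)))/(-109 + (0*3 + (4 - 1*(-2))))) = 11*(-2*(0 + (4 + 2))/(-109 + (0 + (4 + 2))))/2 = 11*(-2*(0 + 6)/(-109 + (0 + 6)))/2 = 11*(-2*6/(-109 + 6))/2 = 11*(-2*6/(-103))/2 = 11*(-2*6*(-1/103))/2 = (11/2)*(12/103) = 66/103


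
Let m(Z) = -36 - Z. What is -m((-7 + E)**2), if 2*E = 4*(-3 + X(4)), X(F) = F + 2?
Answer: 37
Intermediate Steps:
X(F) = 2 + F
E = 6 (E = (4*(-3 + (2 + 4)))/2 = (4*(-3 + 6))/2 = (4*3)/2 = (1/2)*12 = 6)
-m((-7 + E)**2) = -(-36 - (-7 + 6)**2) = -(-36 - 1*(-1)**2) = -(-36 - 1*1) = -(-36 - 1) = -1*(-37) = 37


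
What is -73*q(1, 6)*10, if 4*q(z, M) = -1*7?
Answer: 2555/2 ≈ 1277.5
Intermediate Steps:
q(z, M) = -7/4 (q(z, M) = (-1*7)/4 = (¼)*(-7) = -7/4)
-73*q(1, 6)*10 = -73*(-7/4)*10 = (511/4)*10 = 2555/2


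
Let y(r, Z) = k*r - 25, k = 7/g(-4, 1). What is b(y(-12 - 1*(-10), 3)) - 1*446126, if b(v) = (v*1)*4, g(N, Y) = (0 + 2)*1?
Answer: -446254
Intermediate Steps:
g(N, Y) = 2 (g(N, Y) = 2*1 = 2)
k = 7/2 ≈ 3.5000
y(r, Z) = -25 + 7*r/2 (y(r, Z) = 7*r/2 - 25 = -25 + 7*r/2)
b(v) = 4*v (b(v) = v*4 = 4*v)
b(y(-12 - 1*(-10), 3)) - 1*446126 = 4*(-25 + 7*(-12 - 1*(-10))/2) - 1*446126 = 4*(-25 + 7*(-12 + 10)/2) - 446126 = 4*(-25 + (7/2)*(-2)) - 446126 = 4*(-25 - 7) - 446126 = 4*(-32) - 446126 = -128 - 446126 = -446254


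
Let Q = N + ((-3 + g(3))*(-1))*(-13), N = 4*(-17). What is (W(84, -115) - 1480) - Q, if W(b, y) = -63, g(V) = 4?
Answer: -1488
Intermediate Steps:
N = -68
Q = -55 (Q = -68 + ((-3 + 4)*(-1))*(-13) = -68 + (1*(-1))*(-13) = -68 - 1*(-13) = -68 + 13 = -55)
(W(84, -115) - 1480) - Q = (-63 - 1480) - 1*(-55) = -1543 + 55 = -1488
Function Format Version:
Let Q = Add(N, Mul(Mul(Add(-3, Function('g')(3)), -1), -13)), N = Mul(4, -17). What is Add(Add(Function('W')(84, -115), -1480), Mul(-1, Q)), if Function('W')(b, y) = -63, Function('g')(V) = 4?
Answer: -1488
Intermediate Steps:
N = -68
Q = -55 (Q = Add(-68, Mul(Mul(Add(-3, 4), -1), -13)) = Add(-68, Mul(Mul(1, -1), -13)) = Add(-68, Mul(-1, -13)) = Add(-68, 13) = -55)
Add(Add(Function('W')(84, -115), -1480), Mul(-1, Q)) = Add(Add(-63, -1480), Mul(-1, -55)) = Add(-1543, 55) = -1488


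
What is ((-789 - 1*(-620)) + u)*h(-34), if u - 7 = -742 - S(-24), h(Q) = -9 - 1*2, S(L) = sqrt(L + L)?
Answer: 9944 + 44*I*sqrt(3) ≈ 9944.0 + 76.21*I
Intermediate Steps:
S(L) = sqrt(2)*sqrt(L) (S(L) = sqrt(2*L) = sqrt(2)*sqrt(L))
h(Q) = -11 (h(Q) = -9 - 2 = -11)
u = -735 - 4*I*sqrt(3) (u = 7 + (-742 - sqrt(2)*sqrt(-24)) = 7 + (-742 - sqrt(2)*2*I*sqrt(6)) = 7 + (-742 - 4*I*sqrt(3)) = -735 - 4*I*sqrt(3) ≈ -735.0 - 6.9282*I)
((-789 - 1*(-620)) + u)*h(-34) = ((-789 - 1*(-620)) + (-735 - 4*I*sqrt(3)))*(-11) = ((-789 + 620) + (-735 - 4*I*sqrt(3)))*(-11) = (-169 + (-735 - 4*I*sqrt(3)))*(-11) = (-904 - 4*I*sqrt(3))*(-11) = 9944 + 44*I*sqrt(3)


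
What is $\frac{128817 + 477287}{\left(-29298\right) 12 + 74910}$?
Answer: $- \frac{303052}{138333} \approx -2.1907$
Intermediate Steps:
$\frac{128817 + 477287}{\left(-29298\right) 12 + 74910} = \frac{606104}{-351576 + 74910} = \frac{606104}{-276666} = 606104 \left(- \frac{1}{276666}\right) = - \frac{303052}{138333}$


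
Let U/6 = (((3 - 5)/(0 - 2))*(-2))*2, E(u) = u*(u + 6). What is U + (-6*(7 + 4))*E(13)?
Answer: -16326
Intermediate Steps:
E(u) = u*(6 + u)
U = -24 (U = 6*((((3 - 5)/(0 - 2))*(-2))*2) = 6*((-2/(-2)*(-2))*2) = 6*((-2*(-½)*(-2))*2) = 6*((1*(-2))*2) = 6*(-2*2) = 6*(-4) = -24)
U + (-6*(7 + 4))*E(13) = -24 + (-6*(7 + 4))*(13*(6 + 13)) = -24 + (-6*11)*(13*19) = -24 - 66*247 = -24 - 16302 = -16326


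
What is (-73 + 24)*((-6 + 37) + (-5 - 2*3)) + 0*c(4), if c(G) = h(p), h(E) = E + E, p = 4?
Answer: -980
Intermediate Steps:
h(E) = 2*E
c(G) = 8 (c(G) = 2*4 = 8)
(-73 + 24)*((-6 + 37) + (-5 - 2*3)) + 0*c(4) = (-73 + 24)*((-6 + 37) + (-5 - 2*3)) + 0*8 = -49*(31 + (-5 - 6)) + 0 = -49*(31 - 11) + 0 = -49*20 + 0 = -980 + 0 = -980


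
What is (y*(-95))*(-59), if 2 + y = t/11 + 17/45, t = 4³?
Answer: 2328317/99 ≈ 23518.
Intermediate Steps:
t = 64
y = 2077/495 (y = -2 + (64/11 + 17/45) = -2 + 3067/495 = 2077/495 ≈ 4.1960)
(y*(-95))*(-59) = ((2077/495)*(-95))*(-59) = -39463/99*(-59) = 2328317/99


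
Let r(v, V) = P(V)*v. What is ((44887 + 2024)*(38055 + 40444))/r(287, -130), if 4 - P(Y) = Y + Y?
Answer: 1227488863/25256 ≈ 48602.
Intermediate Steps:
P(Y) = 4 - 2*Y (P(Y) = 4 - (Y + Y) = 4 - 2*Y)
r(v, V) = v*(4 - 2*V) (r(v, V) = (4 - 2*V)*v = v*(4 - 2*V))
((44887 + 2024)*(38055 + 40444))/r(287, -130) = ((44887 + 2024)*(38055 + 40444))/((2*287*(2 - 1*(-130)))) = (46911*78499)/((2*287*(2 + 130))) = 3682466589/((2*287*132)) = 3682466589/75768 = 3682466589*(1/75768) = 1227488863/25256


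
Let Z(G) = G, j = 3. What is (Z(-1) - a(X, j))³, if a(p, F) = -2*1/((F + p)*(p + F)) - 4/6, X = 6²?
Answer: -128787625/3518743761 ≈ -0.036600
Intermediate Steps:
X = 36
a(p, F) = -⅔ - 2/(F + p)² (a(p, F) = -2/(F + p)² - 4*⅙ = -2/(F + p)² - ⅔ = -⅔ - 2/(F + p)²)
(Z(-1) - a(X, j))³ = (-1 - (-⅔ - 2/(3 + 36)²))³ = (-1 - (-⅔ - 2/39²))³ = (-1 - (-⅔ - 2*1/1521))³ = (-1 - (-⅔ - 2/1521))³ = (-1 - 1*(-1016/1521))³ = (-1 + 1016/1521)³ = (-505/1521)³ = -128787625/3518743761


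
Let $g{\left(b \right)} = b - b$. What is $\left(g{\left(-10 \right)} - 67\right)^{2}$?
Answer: $4489$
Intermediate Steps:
$g{\left(b \right)} = 0$
$\left(g{\left(-10 \right)} - 67\right)^{2} = \left(0 - 67\right)^{2} = \left(-67\right)^{2} = 4489$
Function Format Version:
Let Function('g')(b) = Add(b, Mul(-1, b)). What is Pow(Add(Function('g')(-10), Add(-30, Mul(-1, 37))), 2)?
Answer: 4489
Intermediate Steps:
Function('g')(b) = 0
Pow(Add(Function('g')(-10), Add(-30, Mul(-1, 37))), 2) = Pow(Add(0, Add(-30, Mul(-1, 37))), 2) = Pow(Add(0, Add(-30, -37)), 2) = Pow(Add(0, -67), 2) = Pow(-67, 2) = 4489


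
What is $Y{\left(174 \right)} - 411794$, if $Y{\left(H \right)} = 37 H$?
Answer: $-405356$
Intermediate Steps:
$Y{\left(174 \right)} - 411794 = 37 \cdot 174 - 411794 = 6438 - 411794 = -405356$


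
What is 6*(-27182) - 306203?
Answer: -469295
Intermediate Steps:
6*(-27182) - 306203 = -163092 - 306203 = -469295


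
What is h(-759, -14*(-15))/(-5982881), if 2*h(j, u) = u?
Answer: -105/5982881 ≈ -1.7550e-5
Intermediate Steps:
h(j, u) = u/2
h(-759, -14*(-15))/(-5982881) = ((-14*(-15))/2)/(-5982881) = ((½)*210)*(-1/5982881) = 105*(-1/5982881) = -105/5982881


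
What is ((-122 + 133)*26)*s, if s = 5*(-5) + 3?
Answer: -6292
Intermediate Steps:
s = -22 (s = -25 + 3 = -22)
((-122 + 133)*26)*s = ((-122 + 133)*26)*(-22) = (11*26)*(-22) = 286*(-22) = -6292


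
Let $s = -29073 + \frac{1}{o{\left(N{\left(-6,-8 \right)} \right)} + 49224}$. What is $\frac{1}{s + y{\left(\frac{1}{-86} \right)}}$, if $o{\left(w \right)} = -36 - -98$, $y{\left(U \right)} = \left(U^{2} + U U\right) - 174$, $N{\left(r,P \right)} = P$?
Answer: $- \frac{45564907}{1332636821783} \approx -3.4192 \cdot 10^{-5}$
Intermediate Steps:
$y{\left(U \right)} = -174 + 2 U^{2}$ ($y{\left(U \right)} = \left(U^{2} + U^{2}\right) - 174 = 2 U^{2} - 174 = -174 + 2 U^{2}$)
$o{\left(w \right)} = 62$ ($o{\left(w \right)} = -36 + 98 = 62$)
$s = - \frac{1432891877}{49286}$ ($s = -29073 + \frac{1}{62 + 49224} = -29073 + \frac{1}{49286} = - \frac{1432891877}{49286} \approx -29073.0$)
$\frac{1}{s + y{\left(\frac{1}{-86} \right)}} = \frac{1}{- \frac{1432891877}{49286} - \left(174 - 2 \left(\frac{1}{-86}\right)^{2}\right)} = \frac{1}{- \frac{1432891877}{49286} - \left(174 - 2 \left(- \frac{1}{86}\right)^{2}\right)} = \frac{1}{- \frac{1432891877}{49286} + \left(-174 + 2 \cdot \frac{1}{7396}\right)} = \frac{1}{- \frac{1432891877}{49286} + \left(-174 + \frac{1}{3698}\right)} = \frac{1}{- \frac{1432891877}{49286} - \frac{643451}{3698}} = \frac{1}{- \frac{1332636821783}{45564907}} = - \frac{45564907}{1332636821783}$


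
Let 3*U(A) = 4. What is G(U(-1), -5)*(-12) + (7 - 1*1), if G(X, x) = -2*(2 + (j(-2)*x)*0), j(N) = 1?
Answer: 54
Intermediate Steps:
U(A) = 4/3 (U(A) = (⅓)*4 = 4/3)
G(X, x) = -4 (G(X, x) = -2*(2 + (1*x)*0) = -2*(2 + x*0) = -2*(2 + 0) = -2*2 = -4)
G(U(-1), -5)*(-12) + (7 - 1*1) = -4*(-12) + (7 - 1*1) = 48 + (7 - 1) = 48 + 6 = 54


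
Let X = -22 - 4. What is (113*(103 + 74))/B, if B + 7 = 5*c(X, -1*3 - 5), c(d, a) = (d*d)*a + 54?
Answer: -20001/26777 ≈ -0.74695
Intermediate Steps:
X = -26
c(d, a) = 54 + a*d² (c(d, a) = d²*a + 54 = a*d² + 54 = 54 + a*d²)
B = -26777 (B = -7 + 5*(54 + (-1*3 - 5)*(-26)²) = -7 + 5*(54 + (-3 - 5)*676) = -7 + 5*(54 - 8*676) = -7 + 5*(54 - 5408) = -7 + 5*(-5354) = -7 - 26770 = -26777)
(113*(103 + 74))/B = (113*(103 + 74))/(-26777) = (113*177)*(-1/26777) = 20001*(-1/26777) = -20001/26777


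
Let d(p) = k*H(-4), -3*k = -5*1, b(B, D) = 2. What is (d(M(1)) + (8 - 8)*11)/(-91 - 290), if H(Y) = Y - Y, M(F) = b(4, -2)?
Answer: 0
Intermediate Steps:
M(F) = 2
k = 5/3 (k = -(-5)/3 = -1/3*(-5) = 5/3 ≈ 1.6667)
H(Y) = 0
d(p) = 0 (d(p) = (5/3)*0 = 0)
(d(M(1)) + (8 - 8)*11)/(-91 - 290) = (0 + (8 - 8)*11)/(-91 - 290) = (0 + 0*11)/(-381) = (0 + 0)*(-1/381) = 0*(-1/381) = 0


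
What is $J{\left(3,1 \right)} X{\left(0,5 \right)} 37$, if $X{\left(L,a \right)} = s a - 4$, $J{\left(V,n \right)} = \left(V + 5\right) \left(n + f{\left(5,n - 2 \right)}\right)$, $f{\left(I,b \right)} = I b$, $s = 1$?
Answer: $-1184$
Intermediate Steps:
$J{\left(V,n \right)} = \left(-10 + 6 n\right) \left(5 + V\right)$ ($J{\left(V,n \right)} = \left(V + 5\right) \left(n + 5 \left(n - 2\right)\right) = \left(5 + V\right) \left(n + 5 \left(n - 2\right)\right) = \left(5 + V\right) \left(n + 5 \left(-2 + n\right)\right) = \left(5 + V\right) \left(n + \left(-10 + 5 n\right)\right) = \left(5 + V\right) \left(-10 + 6 n\right) = \left(-10 + 6 n\right) \left(5 + V\right)$)
$X{\left(L,a \right)} = -4 + a$ ($X{\left(L,a \right)} = 1 a - 4 = a - 4 = -4 + a$)
$J{\left(3,1 \right)} X{\left(0,5 \right)} 37 = \left(-50 - 30 + 30 \cdot 1 + 6 \cdot 3 \cdot 1\right) \left(-4 + 5\right) 37 = \left(-50 - 30 + 30 + 18\right) 1 \cdot 37 = \left(-32\right) 1 \cdot 37 = \left(-32\right) 37 = -1184$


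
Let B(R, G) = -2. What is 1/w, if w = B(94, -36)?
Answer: -½ ≈ -0.50000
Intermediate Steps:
w = -2
1/w = 1/(-2) = -½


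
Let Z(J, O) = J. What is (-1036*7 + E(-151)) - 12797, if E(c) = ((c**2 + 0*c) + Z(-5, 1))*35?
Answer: 777811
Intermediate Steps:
E(c) = -175 + 35*c**2 (E(c) = ((c**2 + 0*c) - 5)*35 = ((c**2 + 0) - 5)*35 = (c**2 - 5)*35 = (-5 + c**2)*35 = -175 + 35*c**2)
(-1036*7 + E(-151)) - 12797 = (-1036*7 + (-175 + 35*(-151)**2)) - 12797 = (-7252 + (-175 + 35*22801)) - 12797 = (-7252 + (-175 + 798035)) - 12797 = (-7252 + 797860) - 12797 = 790608 - 12797 = 777811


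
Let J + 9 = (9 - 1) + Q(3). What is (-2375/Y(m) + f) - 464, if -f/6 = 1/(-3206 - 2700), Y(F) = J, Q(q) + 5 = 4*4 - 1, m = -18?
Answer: -19345076/26577 ≈ -727.89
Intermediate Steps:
Q(q) = 10 (Q(q) = -5 + (4*4 - 1) = -5 + (16 - 1) = -5 + 15 = 10)
J = 9 (J = -9 + ((9 - 1) + 10) = -9 + (8 + 10) = -9 + 18 = 9)
Y(F) = 9
f = 3/2953 (f = -6/(-3206 - 2700) = -6/(-5906) = -6*(-1/5906) = 3/2953 ≈ 0.0010159)
(-2375/Y(m) + f) - 464 = (-2375/9 + 3/2953) - 464 = -7013348/26577 - 464 = -19345076/26577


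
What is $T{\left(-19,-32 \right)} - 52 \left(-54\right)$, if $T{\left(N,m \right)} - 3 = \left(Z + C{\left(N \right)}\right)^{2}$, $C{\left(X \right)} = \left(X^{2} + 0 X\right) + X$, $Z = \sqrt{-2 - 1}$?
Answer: $119772 + 684 i \sqrt{3} \approx 1.1977 \cdot 10^{5} + 1184.7 i$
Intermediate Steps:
$Z = i \sqrt{3}$ ($Z = \sqrt{-3} = i \sqrt{3} \approx 1.732 i$)
$C{\left(X \right)} = X + X^{2}$ ($C{\left(X \right)} = \left(X^{2} + 0\right) + X = X^{2} + X = X + X^{2}$)
$T{\left(N,m \right)} = 3 + \left(i \sqrt{3} + N \left(1 + N\right)\right)^{2}$
$T{\left(-19,-32 \right)} - 52 \left(-54\right) = \left(3 + \left(i \sqrt{3} - 19 \left(1 - 19\right)\right)^{2}\right) - 52 \left(-54\right) = \left(3 + \left(i \sqrt{3} - -342\right)^{2}\right) - -2808 = \left(3 + \left(i \sqrt{3} + 342\right)^{2}\right) + 2808 = \left(3 + \left(342 + i \sqrt{3}\right)^{2}\right) + 2808 = 2811 + \left(342 + i \sqrt{3}\right)^{2}$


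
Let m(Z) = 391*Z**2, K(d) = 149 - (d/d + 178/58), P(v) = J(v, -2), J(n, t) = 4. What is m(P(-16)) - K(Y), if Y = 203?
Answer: 177221/29 ≈ 6111.1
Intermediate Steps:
P(v) = 4
K(d) = 4203/29 (K(d) = 149 - (1 + 178*(1/58)) = 149 - (1 + 89/29) = 149 - 1*118/29 = 149 - 118/29 = 4203/29)
m(P(-16)) - K(Y) = 391*4**2 - 1*4203/29 = 391*16 - 4203/29 = 6256 - 4203/29 = 177221/29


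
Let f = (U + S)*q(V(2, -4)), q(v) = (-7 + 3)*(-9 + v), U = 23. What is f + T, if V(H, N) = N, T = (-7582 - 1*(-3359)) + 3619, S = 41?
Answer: 2724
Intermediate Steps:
T = -604 (T = (-7582 + 3359) + 3619 = -4223 + 3619 = -604)
q(v) = 36 - 4*v (q(v) = -4*(-9 + v) = 36 - 4*v)
f = 3328 (f = (23 + 41)*(36 - 4*(-4)) = 64*(36 + 16) = 64*52 = 3328)
f + T = 3328 - 604 = 2724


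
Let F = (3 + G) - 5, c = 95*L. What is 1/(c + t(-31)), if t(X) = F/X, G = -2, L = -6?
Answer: -31/17666 ≈ -0.0017548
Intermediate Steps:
c = -570 (c = 95*(-6) = -570)
F = -4 (F = (3 - 2) - 5 = 1 - 5 = -4)
t(X) = -4/X
1/(c + t(-31)) = 1/(-570 - 4/(-31)) = 1/(-570 - 4*(-1/31)) = 1/(-570 + 4/31) = 1/(-17666/31) = -31/17666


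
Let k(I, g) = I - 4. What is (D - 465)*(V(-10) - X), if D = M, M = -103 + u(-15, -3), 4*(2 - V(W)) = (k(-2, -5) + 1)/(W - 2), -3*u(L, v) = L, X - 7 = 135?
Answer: 3786175/48 ≈ 78879.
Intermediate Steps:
X = 142 (X = 7 + 135 = 142)
u(L, v) = -L/3
k(I, g) = -4 + I
V(W) = 2 + 5/(4*(-2 + W)) (V(W) = 2 - ((-4 - 2) + 1)/(4*(W - 2)) = 2 - (-6 + 1)/(4*(-2 + W)) = 2 - (-5)/(4*(-2 + W)) = 2 + 5/(4*(-2 + W)))
M = -98 (M = -103 - ⅓*(-15) = -103 + 5 = -98)
D = -98
(D - 465)*(V(-10) - X) = (-98 - 465)*((-11 + 8*(-10))/(4*(-2 - 10)) - 1*142) = -563*((¼)*(-11 - 80)/(-12) - 142) = -563*((¼)*(-1/12)*(-91) - 142) = -563*(91/48 - 142) = -563*(-6725/48) = 3786175/48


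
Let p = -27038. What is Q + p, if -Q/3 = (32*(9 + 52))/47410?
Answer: -640938718/23705 ≈ -27038.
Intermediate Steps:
Q = -2928/23705 (Q = -3*32*(9 + 52)/47410 = -3*32*61/47410 = -5856/47410 = -3*976/23705 = -2928/23705 ≈ -0.12352)
Q + p = -2928/23705 - 27038 = -640938718/23705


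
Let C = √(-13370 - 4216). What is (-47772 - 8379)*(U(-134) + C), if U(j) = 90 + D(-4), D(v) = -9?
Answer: -4548231 - 168453*I*√1954 ≈ -4.5482e+6 - 7.4463e+6*I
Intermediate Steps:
U(j) = 81 (U(j) = 90 - 9 = 81)
C = 3*I*√1954 (C = √(-17586) = 3*I*√1954 ≈ 132.61*I)
(-47772 - 8379)*(U(-134) + C) = (-47772 - 8379)*(81 + 3*I*√1954) = -56151*(81 + 3*I*√1954) = -4548231 - 168453*I*√1954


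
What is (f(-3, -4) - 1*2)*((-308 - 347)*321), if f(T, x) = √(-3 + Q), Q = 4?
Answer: 210255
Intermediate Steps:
f(T, x) = 1 (f(T, x) = √(-3 + 4) = √1 = 1)
(f(-3, -4) - 1*2)*((-308 - 347)*321) = (1 - 1*2)*((-308 - 347)*321) = (1 - 2)*(-655*321) = -1*(-210255) = 210255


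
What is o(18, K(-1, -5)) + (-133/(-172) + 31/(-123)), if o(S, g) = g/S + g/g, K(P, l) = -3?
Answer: 28657/21156 ≈ 1.3546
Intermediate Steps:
o(S, g) = 1 + g/S (o(S, g) = g/S + 1 = 1 + g/S)
o(18, K(-1, -5)) + (-133/(-172) + 31/(-123)) = (18 - 3)/18 + (-133/(-172) + 31/(-123)) = (1/18)*15 + (-133*(-1/172) + 31*(-1/123)) = ⅚ + (133/172 - 31/123) = ⅚ + 11027/21156 = 28657/21156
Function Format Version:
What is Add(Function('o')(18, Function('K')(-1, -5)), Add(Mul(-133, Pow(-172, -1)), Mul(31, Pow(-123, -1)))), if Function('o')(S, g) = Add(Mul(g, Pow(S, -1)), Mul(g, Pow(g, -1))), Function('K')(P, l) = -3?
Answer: Rational(28657, 21156) ≈ 1.3546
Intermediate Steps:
Function('o')(S, g) = Add(1, Mul(g, Pow(S, -1))) (Function('o')(S, g) = Add(Mul(g, Pow(S, -1)), 1) = Add(1, Mul(g, Pow(S, -1))))
Add(Function('o')(18, Function('K')(-1, -5)), Add(Mul(-133, Pow(-172, -1)), Mul(31, Pow(-123, -1)))) = Add(Mul(Pow(18, -1), Add(18, -3)), Add(Mul(-133, Pow(-172, -1)), Mul(31, Pow(-123, -1)))) = Add(Mul(Rational(1, 18), 15), Add(Mul(-133, Rational(-1, 172)), Mul(31, Rational(-1, 123)))) = Add(Rational(5, 6), Add(Rational(133, 172), Rational(-31, 123))) = Add(Rational(5, 6), Rational(11027, 21156)) = Rational(28657, 21156)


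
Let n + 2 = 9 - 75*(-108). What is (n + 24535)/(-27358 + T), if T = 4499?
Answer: -32642/22859 ≈ -1.4280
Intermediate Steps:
n = 8107 (n = -2 + (9 - 75*(-108)) = -2 + (9 + 8100) = -2 + 8109 = 8107)
(n + 24535)/(-27358 + T) = (8107 + 24535)/(-27358 + 4499) = 32642/(-22859) = 32642*(-1/22859) = -32642/22859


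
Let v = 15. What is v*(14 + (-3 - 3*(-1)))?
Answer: 210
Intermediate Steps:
v*(14 + (-3 - 3*(-1))) = 15*(14 + (-3 - 3*(-1))) = 15*(14 + (-3 + 3)) = 15*(14 + 0) = 15*14 = 210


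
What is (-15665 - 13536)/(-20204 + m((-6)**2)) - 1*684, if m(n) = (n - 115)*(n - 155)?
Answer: -7360051/10803 ≈ -681.30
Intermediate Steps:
m(n) = (-155 + n)*(-115 + n) (m(n) = (-115 + n)*(-155 + n) = (-155 + n)*(-115 + n))
(-15665 - 13536)/(-20204 + m((-6)**2)) - 1*684 = (-15665 - 13536)/(-20204 + (17825 + ((-6)**2)**2 - 270*(-6)**2)) - 1*684 = -29201/(-20204 + (17825 + 36**2 - 270*36)) - 684 = -29201/(-20204 + (17825 + 1296 - 9720)) - 684 = -29201/(-20204 + 9401) - 684 = -29201/(-10803) - 684 = -29201*(-1/10803) - 684 = 29201/10803 - 684 = -7360051/10803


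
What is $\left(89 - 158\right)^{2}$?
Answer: $4761$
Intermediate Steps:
$\left(89 - 158\right)^{2} = \left(-69\right)^{2} = 4761$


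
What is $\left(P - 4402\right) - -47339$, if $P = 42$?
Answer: $42979$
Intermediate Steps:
$\left(P - 4402\right) - -47339 = \left(42 - 4402\right) - -47339 = \left(42 - 4402\right) + 47339 = -4360 + 47339 = 42979$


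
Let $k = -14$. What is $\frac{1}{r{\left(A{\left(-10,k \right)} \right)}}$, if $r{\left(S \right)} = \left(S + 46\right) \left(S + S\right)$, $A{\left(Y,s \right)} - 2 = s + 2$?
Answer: $- \frac{1}{720} \approx -0.0013889$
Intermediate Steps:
$A{\left(Y,s \right)} = 4 + s$ ($A{\left(Y,s \right)} = 2 + \left(s + 2\right) = 2 + \left(2 + s\right) = 4 + s$)
$r{\left(S \right)} = 2 S \left(46 + S\right)$ ($r{\left(S \right)} = \left(46 + S\right) 2 S = 2 S \left(46 + S\right)$)
$\frac{1}{r{\left(A{\left(-10,k \right)} \right)}} = \frac{1}{2 \left(4 - 14\right) \left(46 + \left(4 - 14\right)\right)} = \frac{1}{2 \left(-10\right) \left(46 - 10\right)} = \frac{1}{2 \left(-10\right) 36} = \frac{1}{-720} = - \frac{1}{720}$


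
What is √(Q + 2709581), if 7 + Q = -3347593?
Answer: 3*I*√70891 ≈ 798.76*I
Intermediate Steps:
Q = -3347600 (Q = -7 - 3347593 = -3347600)
√(Q + 2709581) = √(-3347600 + 2709581) = √(-638019) = 3*I*√70891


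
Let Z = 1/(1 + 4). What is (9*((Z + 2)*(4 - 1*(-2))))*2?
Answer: 1188/5 ≈ 237.60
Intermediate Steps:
Z = ⅕ (Z = 1/5 = ⅕ ≈ 0.20000)
(9*((Z + 2)*(4 - 1*(-2))))*2 = (9*((⅕ + 2)*(4 - 1*(-2))))*2 = (9*(11*(4 + 2)/5))*2 = (9*((11/5)*6))*2 = (9*(66/5))*2 = (594/5)*2 = 1188/5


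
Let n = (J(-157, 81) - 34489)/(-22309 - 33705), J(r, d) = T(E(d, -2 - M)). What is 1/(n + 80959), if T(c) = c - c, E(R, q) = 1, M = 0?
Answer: 8002/647838845 ≈ 1.2352e-5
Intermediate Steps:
T(c) = 0
J(r, d) = 0
n = 4927/8002 (n = (0 - 34489)/(-22309 - 33705) = -34489/(-56014) = -34489*(-1/56014) = 4927/8002 ≈ 0.61572)
1/(n + 80959) = 1/(4927/8002 + 80959) = 1/(647838845/8002) = 8002/647838845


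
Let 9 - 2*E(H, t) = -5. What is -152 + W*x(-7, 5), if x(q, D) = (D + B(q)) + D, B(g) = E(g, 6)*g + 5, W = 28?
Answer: -1104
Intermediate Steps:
E(H, t) = 7 (E(H, t) = 9/2 - ½*(-5) = 9/2 + 5/2 = 7)
B(g) = 5 + 7*g (B(g) = 7*g + 5 = 5 + 7*g)
x(q, D) = 5 + 2*D + 7*q (x(q, D) = (D + (5 + 7*q)) + D = (5 + D + 7*q) + D = 5 + 2*D + 7*q)
-152 + W*x(-7, 5) = -152 + 28*(5 + 2*5 + 7*(-7)) = -152 + 28*(5 + 10 - 49) = -152 + 28*(-34) = -152 - 952 = -1104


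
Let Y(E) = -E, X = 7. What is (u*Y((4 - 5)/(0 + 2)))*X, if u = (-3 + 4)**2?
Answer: 7/2 ≈ 3.5000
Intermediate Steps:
u = 1 (u = 1**2 = 1)
(u*Y((4 - 5)/(0 + 2)))*X = (1*(-(4 - 5)/(0 + 2)))*7 = (1*(-(-1)/2))*7 = (1*(-1*(-1/2)))*7 = (1*(1/2))*7 = (1/2)*7 = 7/2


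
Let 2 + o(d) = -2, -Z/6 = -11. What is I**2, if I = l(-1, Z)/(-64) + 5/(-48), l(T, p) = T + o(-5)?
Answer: 25/36864 ≈ 0.00067817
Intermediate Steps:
Z = 66 (Z = -6*(-11) = 66)
o(d) = -4 (o(d) = -2 - 2 = -4)
l(T, p) = -4 + T (l(T, p) = T - 4 = -4 + T)
I = -5/192 (I = (-4 - 1)/(-64) + 5/(-48) = -5*(-1/64) + 5*(-1/48) = 5/64 - 5/48 = -5/192 ≈ -0.026042)
I**2 = (-5/192)**2 = 25/36864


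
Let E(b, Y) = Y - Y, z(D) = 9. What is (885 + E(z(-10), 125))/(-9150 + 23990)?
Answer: 177/2968 ≈ 0.059636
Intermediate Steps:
E(b, Y) = 0
(885 + E(z(-10), 125))/(-9150 + 23990) = (885 + 0)/(-9150 + 23990) = 885/14840 = 885*(1/14840) = 177/2968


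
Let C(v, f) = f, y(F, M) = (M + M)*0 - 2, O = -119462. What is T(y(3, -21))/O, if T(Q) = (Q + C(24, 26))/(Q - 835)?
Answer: 4/16664949 ≈ 2.4002e-7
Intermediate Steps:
y(F, M) = -2 (y(F, M) = (2*M)*0 - 2 = 0 - 2 = -2)
T(Q) = (26 + Q)/(-835 + Q) (T(Q) = (Q + 26)/(Q - 835) = (26 + Q)/(-835 + Q))
T(y(3, -21))/O = ((26 - 2)/(-835 - 2))/(-119462) = (24/(-837))*(-1/119462) = -1/837*24*(-1/119462) = -8/279*(-1/119462) = 4/16664949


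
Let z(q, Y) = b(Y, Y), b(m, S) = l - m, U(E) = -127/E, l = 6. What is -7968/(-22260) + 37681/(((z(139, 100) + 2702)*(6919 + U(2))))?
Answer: 11941649871/33165812120 ≈ 0.36006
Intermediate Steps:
b(m, S) = 6 - m
z(q, Y) = 6 - Y
-7968/(-22260) + 37681/(((z(139, 100) + 2702)*(6919 + U(2)))) = -7968/(-22260) + 37681/((((6 - 1*100) + 2702)*(6919 - 127/2))) = -7968*(-1/22260) + 37681/((((6 - 100) + 2702)*(6919 - 127*1/2))) = 664/1855 + 37681/(((-94 + 2702)*(6919 - 127/2))) = 664/1855 + 37681/((2608*(13711/2))) = 664/1855 + 37681/17879144 = 11941649871/33165812120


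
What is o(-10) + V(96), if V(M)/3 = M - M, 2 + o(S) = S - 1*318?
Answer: -330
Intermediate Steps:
o(S) = -320 + S (o(S) = -2 + (S - 1*318) = -2 + (S - 318) = -2 + (-318 + S) = -320 + S)
V(M) = 0 (V(M) = 3*(M - M) = 3*0 = 0)
o(-10) + V(96) = (-320 - 10) + 0 = -330 + 0 = -330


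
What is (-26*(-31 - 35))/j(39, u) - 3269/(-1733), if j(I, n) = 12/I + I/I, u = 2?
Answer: 38715337/29461 ≈ 1314.1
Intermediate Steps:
j(I, n) = 1 + 12/I (j(I, n) = 12/I + 1 = 1 + 12/I)
(-26*(-31 - 35))/j(39, u) - 3269/(-1733) = (-26*(-31 - 35))/(((12 + 39)/39)) - 3269/(-1733) = (-26*(-66))/(((1/39)*51)) - 3269*(-1/1733) = 1716/(17/13) + 3269/1733 = 1716*(13/17) + 3269/1733 = 22308/17 + 3269/1733 = 38715337/29461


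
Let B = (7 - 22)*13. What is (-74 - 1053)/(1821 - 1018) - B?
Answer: 155458/803 ≈ 193.60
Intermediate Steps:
B = -195 (B = -15*13 = -195)
(-74 - 1053)/(1821 - 1018) - B = (-74 - 1053)/(1821 - 1018) - 1*(-195) = -1127/803 + 195 = 155458/803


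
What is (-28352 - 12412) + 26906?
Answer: -13858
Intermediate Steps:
(-28352 - 12412) + 26906 = -40764 + 26906 = -13858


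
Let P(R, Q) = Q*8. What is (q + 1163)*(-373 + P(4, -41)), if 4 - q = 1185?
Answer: 12618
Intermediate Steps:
q = -1181 (q = 4 - 1*1185 = 4 - 1185 = -1181)
P(R, Q) = 8*Q
(q + 1163)*(-373 + P(4, -41)) = (-1181 + 1163)*(-373 + 8*(-41)) = -18*(-373 - 328) = -18*(-701) = 12618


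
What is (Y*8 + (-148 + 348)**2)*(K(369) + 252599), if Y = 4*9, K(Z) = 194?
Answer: 10184524384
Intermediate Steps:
Y = 36
(Y*8 + (-148 + 348)**2)*(K(369) + 252599) = (36*8 + (-148 + 348)**2)*(194 + 252599) = (288 + 200**2)*252793 = (288 + 40000)*252793 = 40288*252793 = 10184524384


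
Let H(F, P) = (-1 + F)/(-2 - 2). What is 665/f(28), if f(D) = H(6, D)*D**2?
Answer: -19/28 ≈ -0.67857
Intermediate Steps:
H(F, P) = 1/4 - F/4 (H(F, P) = (-1 + F)/(-4) = (-1 + F)*(-1/4) = 1/4 - F/4)
f(D) = -5*D**2/4 (f(D) = (1/4 - 1/4*6)*D**2 = (1/4 - 3/2)*D**2 = -5*D**2/4)
665/f(28) = 665/((-5/4*28**2)) = 665/((-5/4*784)) = 665/(-980) = 665*(-1/980) = -19/28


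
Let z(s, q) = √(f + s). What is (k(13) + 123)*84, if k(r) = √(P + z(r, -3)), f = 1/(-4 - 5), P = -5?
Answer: 10332 + 28*√(-45 + 6*√29) ≈ 10332.0 + 99.741*I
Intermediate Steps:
f = -⅑ (f = 1/(-9) = -⅑ ≈ -0.11111)
z(s, q) = √(-⅑ + s)
k(r) = √(-5 + √(-1 + 9*r)/3)
(k(13) + 123)*84 = (√(-45 + 3*√(-1 + 9*13))/3 + 123)*84 = (√(-45 + 3*√(-1 + 117))/3 + 123)*84 = (√(-45 + 3*√116)/3 + 123)*84 = (√(-45 + 3*(2*√29))/3 + 123)*84 = (√(-45 + 6*√29)/3 + 123)*84 = (123 + √(-45 + 6*√29)/3)*84 = 10332 + 28*√(-45 + 6*√29)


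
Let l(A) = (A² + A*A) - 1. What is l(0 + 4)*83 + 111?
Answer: 2684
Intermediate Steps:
l(A) = -1 + 2*A² (l(A) = (A² + A²) - 1 = 2*A² - 1 = -1 + 2*A²)
l(0 + 4)*83 + 111 = (-1 + 2*(0 + 4)²)*83 + 111 = (-1 + 2*4²)*83 + 111 = (-1 + 2*16)*83 + 111 = (-1 + 32)*83 + 111 = 31*83 + 111 = 2573 + 111 = 2684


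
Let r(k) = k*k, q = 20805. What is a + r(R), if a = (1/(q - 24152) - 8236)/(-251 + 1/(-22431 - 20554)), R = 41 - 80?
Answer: 6234513586593/4012396988 ≈ 1553.8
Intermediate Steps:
R = -39
r(k) = k**2
a = 131657767845/4012396988 (a = (1/(20805 - 24152) - 8236)/(-251 + 1/(-22431 - 20554)) = (1/(-3347) - 8236)/(-251 + 1/(-42985)) = (-1/3347 - 8236)/(-251 - 1/42985) = -27565893/(3347*(-10789236/42985)) = -27565893/3347*(-42985/10789236) = 131657767845/4012396988 ≈ 32.813)
a + r(R) = 131657767845/4012396988 + (-39)**2 = 131657767845/4012396988 + 1521 = 6234513586593/4012396988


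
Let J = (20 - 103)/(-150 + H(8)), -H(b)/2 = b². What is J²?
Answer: 6889/77284 ≈ 0.089139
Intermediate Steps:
H(b) = -2*b²
J = 83/278 (J = (20 - 103)/(-150 - 2*8²) = -83/(-150 - 2*64) = -83/(-150 - 128) = -83/(-278) = -83*(-1/278) = 83/278 ≈ 0.29856)
J² = (83/278)² = 6889/77284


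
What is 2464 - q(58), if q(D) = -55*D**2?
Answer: 187484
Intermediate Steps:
2464 - q(58) = 2464 - (-55)*58**2 = 2464 - (-55)*3364 = 2464 - 1*(-185020) = 2464 + 185020 = 187484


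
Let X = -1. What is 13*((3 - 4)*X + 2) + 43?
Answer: 82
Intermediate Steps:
13*((3 - 4)*X + 2) + 43 = 13*((3 - 4)*(-1) + 2) + 43 = 13*(-1*(-1) + 2) + 43 = 13*(1 + 2) + 43 = 13*3 + 43 = 39 + 43 = 82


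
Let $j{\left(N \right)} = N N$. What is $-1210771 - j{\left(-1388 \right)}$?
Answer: $-3137315$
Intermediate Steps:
$j{\left(N \right)} = N^{2}$
$-1210771 - j{\left(-1388 \right)} = -1210771 - \left(-1388\right)^{2} = -1210771 - 1926544 = -3137315$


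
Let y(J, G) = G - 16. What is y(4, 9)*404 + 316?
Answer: -2512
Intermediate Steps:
y(J, G) = -16 + G
y(4, 9)*404 + 316 = (-16 + 9)*404 + 316 = -7*404 + 316 = -2828 + 316 = -2512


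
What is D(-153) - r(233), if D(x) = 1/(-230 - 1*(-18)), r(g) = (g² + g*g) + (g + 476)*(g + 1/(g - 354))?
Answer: -7022726113/25652 ≈ -2.7377e+5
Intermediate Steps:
r(g) = 2*g² + (476 + g)*(g + 1/(-354 + g)) (r(g) = (g² + g²) + (476 + g)*(g + 1/(-354 + g)) = 2*g² + (476 + g)*(g + 1/(-354 + g)))
D(x) = -1/212 (D(x) = 1/(-230 + 18) = 1/(-212) = -1/212)
D(-153) - r(233) = -1/212 - (476 - 168503*233 - 586*233² + 3*233³)/(-354 + 233) = -1/212 - (476 - 39261199 - 586*54289 + 3*12649337)/(-121) = -1/212 - (-1)*(476 - 39261199 - 31813354 + 37948011)/121 = -1/212 - (-1)*(-33126066)/121 = -1/212 - 1*33126066/121 = -1/212 - 33126066/121 = -7022726113/25652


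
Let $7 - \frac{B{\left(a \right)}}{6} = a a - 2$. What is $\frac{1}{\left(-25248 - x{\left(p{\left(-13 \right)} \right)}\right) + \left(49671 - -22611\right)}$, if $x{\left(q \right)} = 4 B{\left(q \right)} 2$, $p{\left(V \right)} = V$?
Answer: $\frac{1}{54714} \approx 1.8277 \cdot 10^{-5}$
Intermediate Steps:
$B{\left(a \right)} = 54 - 6 a^{2}$ ($B{\left(a \right)} = 42 - 6 \left(a a - 2\right) = 42 - 6 \left(a^{2} - 2\right) = 42 - 6 \left(-2 + a^{2}\right) = 42 - \left(-12 + 6 a^{2}\right) = 54 - 6 a^{2}$)
$x{\left(q \right)} = 432 - 48 q^{2}$ ($x{\left(q \right)} = 4 \left(54 - 6 q^{2}\right) 2 = \left(216 - 24 q^{2}\right) 2 = 432 - 48 q^{2}$)
$\frac{1}{\left(-25248 - x{\left(p{\left(-13 \right)} \right)}\right) + \left(49671 - -22611\right)} = \frac{1}{\left(-25248 - \left(432 - 48 \left(-13\right)^{2}\right)\right) + \left(49671 - -22611\right)} = \frac{1}{\left(-25248 - \left(432 - 8112\right)\right) + \left(49671 + 22611\right)} = \frac{1}{\left(-25248 - \left(432 - 8112\right)\right) + 72282} = \frac{1}{\left(-25248 - -7680\right) + 72282} = \frac{1}{\left(-25248 + 7680\right) + 72282} = \frac{1}{-17568 + 72282} = \frac{1}{54714}$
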